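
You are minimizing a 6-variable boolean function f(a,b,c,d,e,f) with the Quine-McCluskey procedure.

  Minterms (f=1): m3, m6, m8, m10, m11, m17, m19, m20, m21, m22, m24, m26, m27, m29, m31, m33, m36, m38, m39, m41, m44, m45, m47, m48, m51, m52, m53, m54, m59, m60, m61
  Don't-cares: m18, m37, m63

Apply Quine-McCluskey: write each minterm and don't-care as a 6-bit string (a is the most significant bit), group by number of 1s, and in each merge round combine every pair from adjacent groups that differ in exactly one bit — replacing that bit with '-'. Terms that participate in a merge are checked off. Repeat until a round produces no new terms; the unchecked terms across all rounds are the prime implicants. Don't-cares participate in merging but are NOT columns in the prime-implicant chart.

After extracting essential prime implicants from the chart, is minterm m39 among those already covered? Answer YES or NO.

NO

[col 0] 000011*, 000110*, 001000*, 001010*, 001011*, 010001*, 010010*, 010011*, 010100*, 010101*, 010110*, 011000*, 011010*, 011011*, 011101*, 011111*, 100001*, 100100*, 100101*, 100110*, 100111*, 101001*, 101100*, 101101*, 101111*, 110000*, 110011*, 110100*, 110101*, 110110*, 111011*, 111100*, 111101*, 111111*
[col 1] -00110*, -10011*, -10100*, -10101*, -10110*, -11011*, -11101*, -11111*, 0-0011*, 0-0110*, 0-1000*, 0-1010*, 0-1011*, 00-011*, 0010-0*, 00101-*, 01-010*, 01-011*, 01-101*, 010-01, 010-10, 0100-1, 01001-*, 0101-0*, 01010-*, 011-11*, 0110-0*, 01101-*, 0111-1*, 1-0100*, 1-0101*, 1-0110*, 1-1100*, 1-1101*, 1-1111*, 10-001*, 10-100*, 10-101*, 10-111*, 100-01*, 1001-0*, 1001-1*, 10010-*, 10011-*, 101-01*, 1011-1*, 10110-*, 11-011*, 11-100*, 11-101*, 110-00, 1101-0*, 11010-*, 111-11*, 1111-1*, 11110-*
[col 2] --0110, -1-011, -1-101, -101-0, -1010-, -11-11, -111-1, 0--011, 0-10-0, 0-101-, 01-01-, 1--100*, 1--101*, 1-01-0, 1-010-*, 1-11-1, 1-110-*, 10--01, 10-1-1, 10-10-*, 1001--, 11-10-*
[col 3] 1--10-
Prime implicants: --0110, -1-011, -1-101, -101-0, -1010-, -11-11, -111-1, 0--011, 0-10-0, 0-101-, 01-01-, 010-01, 010-10, 0100-1, 1--10-, 1-01-0, 1-11-1, 10--01, 10-1-1, 1001--, 110-00
PI chart (minterm → PIs covering it):
  3 | 0--011  (sole → essential)
  6 | --0110  (sole → essential)
  8 | 0-10-0  (sole → essential)
  10 | 0-10-0,0-101-
  11 | 0--011,0-101-
  17 | 010-01,0100-1
  19 | -1-011,0--011,01-01-,0100-1
  20 | -101-0,-1010-
  21 | -1-101,-1010-,010-01
  22 | --0110,-101-0,010-10
  24 | 0-10-0  (sole → essential)
  26 | 0-10-0,0-101-,01-01-
  27 | -1-011,-11-11,0--011,0-101-,01-01-
  29 | -1-101,-111-1
  31 | -11-11,-111-1
  33 | 10--01  (sole → essential)
  36 | 1--10-,1-01-0,1001--
  38 | --0110,1-01-0,1001--
  39 | 10-1-1,1001--
  41 | 10--01  (sole → essential)
  44 | 1--10-  (sole → essential)
  45 | 1--10-,1-11-1,10--01,10-1-1
  47 | 1-11-1,10-1-1
  48 | 110-00  (sole → essential)
  51 | -1-011  (sole → essential)
  52 | -101-0,-1010-,1--10-,1-01-0,110-00
  53 | -1-101,-1010-,1--10-
  54 | --0110,-101-0,1-01-0
  59 | -1-011,-11-11
  60 | 1--10-  (sole → essential)
  61 | -1-101,-111-1,1--10-,1-11-1
Essential prime implicants: --0110, -1-011, 0--011, 0-10-0, 1--10-, 10--01, 110-00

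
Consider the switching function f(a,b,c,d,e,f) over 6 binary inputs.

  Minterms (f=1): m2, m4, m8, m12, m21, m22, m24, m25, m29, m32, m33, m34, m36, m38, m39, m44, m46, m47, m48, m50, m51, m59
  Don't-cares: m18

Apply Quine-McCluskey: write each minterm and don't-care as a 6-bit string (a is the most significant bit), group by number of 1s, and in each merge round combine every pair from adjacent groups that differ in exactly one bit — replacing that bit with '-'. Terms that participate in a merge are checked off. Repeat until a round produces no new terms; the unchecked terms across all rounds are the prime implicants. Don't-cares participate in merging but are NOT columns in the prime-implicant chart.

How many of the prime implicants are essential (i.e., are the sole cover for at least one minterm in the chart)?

8

size-2^0 implicants → 000010(✓)  000100(✓)  001000(✓)  001100(✓)  010010(✓)  010101(✓)  010110(✓)  011000(✓)  011001(✓)  011101(✓)  100000(✓)  100001(✓)  100010(✓)  100100(✓)  100110(✓)  100111(✓)  101100(✓)  101110(✓)  101111(✓)  110000(✓)  110010(✓)  110011(✓)  111011(✓)
size-2^1 implicants → -00010(✓)  -00100(✓)  -01100(✓)  -10010(✓)  0-0010(✓)  0-1000  00-100(✓)  001-00  01-101  010-10  011-01  01100-  1-0000(✓)  1-0010(✓)  10-100(✓)  10-110(✓)  10-111(✓)  100-00(✓)  100-10(✓)  1000-0(✓)  10000-  1001-0(✓)  10011-(✓)  1011-0(✓)  10111-(✓)  11-011  1100-0(✓)  11001-
size-2^2 implicants → --0010  -0-100  1-00-0  10-1-0  10-11-  100--0
Unchecked terms (primes): --0010, -0-100, 0-1000, 001-00, 01-101, 010-10, 011-01, 01100-, 1-00-0, 10-1-0, 10-11-, 100--0, 10000-, 11-011, 11001-
Minterm coverage:
  m2 ⊆ --0010 [E]
  m4 ⊆ -0-100 [E]
  m8 ⊆ 0-1000,001-00
  m12 ⊆ -0-100,001-00
  m21 ⊆ 01-101 [E]
  m22 ⊆ 010-10 [E]
  m24 ⊆ 0-1000,01100-
  m25 ⊆ 011-01,01100-
  m29 ⊆ 01-101,011-01
  m32 ⊆ 1-00-0,100--0,10000-
  m33 ⊆ 10000- [E]
  m34 ⊆ --0010,1-00-0,100--0
  m36 ⊆ -0-100,10-1-0,100--0
  m38 ⊆ 10-1-0,10-11-,100--0
  m39 ⊆ 10-11- [E]
  m44 ⊆ -0-100,10-1-0
  m46 ⊆ 10-1-0,10-11-
  m47 ⊆ 10-11- [E]
  m48 ⊆ 1-00-0 [E]
  m50 ⊆ --0010,1-00-0,11001-
  m51 ⊆ 11-011,11001-
  m59 ⊆ 11-011 [E]
E = {--0010, -0-100, 01-101, 010-10, 1-00-0, 10-11-, 10000-, 11-011}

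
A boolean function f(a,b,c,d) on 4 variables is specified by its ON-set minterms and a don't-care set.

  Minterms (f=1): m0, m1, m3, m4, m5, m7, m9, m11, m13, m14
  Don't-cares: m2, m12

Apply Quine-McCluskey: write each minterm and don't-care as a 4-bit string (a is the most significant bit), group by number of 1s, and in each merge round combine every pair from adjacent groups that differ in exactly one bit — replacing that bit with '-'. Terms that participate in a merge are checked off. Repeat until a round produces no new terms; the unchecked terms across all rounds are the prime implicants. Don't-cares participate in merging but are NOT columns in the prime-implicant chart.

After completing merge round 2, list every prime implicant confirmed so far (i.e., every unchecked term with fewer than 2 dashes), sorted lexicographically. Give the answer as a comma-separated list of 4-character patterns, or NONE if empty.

11-0

[col 0] 0000*, 0001*, 0010*, 0011*, 0100*, 0101*, 0111*, 1001*, 1011*, 1100*, 1101*, 1110*
[col 1] -001*, -011*, -100*, -101*, 0-00*, 0-01*, 0-11*, 00-0*, 00-1*, 000-*, 001-*, 01-1*, 010-*, 1-01*, 10-1*, 11-0, 110-*
[col 2] --01, -0-1, -10-, 0--1, 0-0-, 00--
Prime implicants: --01, -0-1, -10-, 0--1, 0-0-, 00--, 11-0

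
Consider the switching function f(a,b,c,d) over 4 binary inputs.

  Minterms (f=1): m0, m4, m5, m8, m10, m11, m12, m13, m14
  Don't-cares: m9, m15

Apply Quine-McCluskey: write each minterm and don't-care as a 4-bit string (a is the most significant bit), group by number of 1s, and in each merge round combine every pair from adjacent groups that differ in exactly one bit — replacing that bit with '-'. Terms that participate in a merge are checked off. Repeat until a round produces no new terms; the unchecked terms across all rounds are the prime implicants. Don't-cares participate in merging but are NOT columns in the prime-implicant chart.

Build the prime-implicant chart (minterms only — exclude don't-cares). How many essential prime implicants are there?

Round 0: 0000✓ 0100✓ 0101✓ 1000✓ 1001✓ 1010✓ 1011✓ 1100✓ 1101✓ 1110✓ 1111✓
Round 1: -000✓ -100✓ -101✓ 0-00✓ 010-✓ 1-00✓ 1-01✓ 1-10✓ 1-11✓ 10-0✓ 10-1✓ 100-✓ 101-✓ 11-0✓ 11-1✓ 110-✓ 111-✓
Round 2: --00 -10- 1--0✓ 1--1✓ 1-0-✓ 1-1-✓ 10--✓ 11--✓
Round 3: 1---
PIs = {--00, -10-, 1---}
Coverage chart:
  m0: --00 ←essential
  m4: --00,-10-
  m5: -10- ←essential
  m8: --00,1---
  m10: 1--- ←essential
  m11: 1--- ←essential
  m12: --00,-10-,1---
  m13: -10-,1---
  m14: 1--- ←essential
Essential: --00, -10-, 1---

3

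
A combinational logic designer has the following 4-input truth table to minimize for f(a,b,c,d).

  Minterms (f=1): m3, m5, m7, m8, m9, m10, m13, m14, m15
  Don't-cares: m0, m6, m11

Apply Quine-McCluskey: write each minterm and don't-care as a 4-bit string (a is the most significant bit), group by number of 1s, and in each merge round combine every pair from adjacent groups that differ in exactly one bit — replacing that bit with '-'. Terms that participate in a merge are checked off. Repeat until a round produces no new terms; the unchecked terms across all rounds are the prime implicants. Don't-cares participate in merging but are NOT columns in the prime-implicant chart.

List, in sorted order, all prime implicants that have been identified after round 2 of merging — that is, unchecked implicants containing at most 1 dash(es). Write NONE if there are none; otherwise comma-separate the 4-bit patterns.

-000

Round 0: 0000✓ 0011✓ 0101✓ 0110✓ 0111✓ 1000✓ 1001✓ 1010✓ 1011✓ 1101✓ 1110✓ 1111✓
Round 1: -000 -011✓ -101✓ -110✓ -111✓ 0-11✓ 01-1✓ 011-✓ 1-01✓ 1-10✓ 1-11✓ 10-0✓ 10-1✓ 100-✓ 101-✓ 11-1✓ 111-✓
Round 2: --11 -1-1 -11- 1--1 1-1- 10--
PIs = {--11, -000, -1-1, -11-, 1--1, 1-1-, 10--}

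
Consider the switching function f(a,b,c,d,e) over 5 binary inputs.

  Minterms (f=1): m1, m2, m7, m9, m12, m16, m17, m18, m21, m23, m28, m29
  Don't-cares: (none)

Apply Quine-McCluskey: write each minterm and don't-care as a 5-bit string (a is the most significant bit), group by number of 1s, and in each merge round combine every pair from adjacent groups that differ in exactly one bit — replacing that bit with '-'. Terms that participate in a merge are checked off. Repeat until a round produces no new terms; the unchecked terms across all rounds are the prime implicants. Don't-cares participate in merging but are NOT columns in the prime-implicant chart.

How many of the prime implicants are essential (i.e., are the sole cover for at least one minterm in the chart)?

4

Round 0: 00001✓ 00010✓ 00111✓ 01001✓ 01100✓ 10000✓ 10001✓ 10010✓ 10101✓ 10111✓ 11100✓ 11101✓
Round 1: -0001 -0010 -0111 -1100 0-001 1-101 10-01 100-0 1000- 101-1 1110-
PIs = {-0001, -0010, -0111, -1100, 0-001, 1-101, 10-01, 100-0, 1000-, 101-1, 1110-}
Coverage chart:
  m1: -0001,0-001
  m2: -0010 ←essential
  m7: -0111 ←essential
  m9: 0-001 ←essential
  m12: -1100 ←essential
  m16: 100-0,1000-
  m17: -0001,10-01,1000-
  m18: -0010,100-0
  m21: 1-101,10-01,101-1
  m23: -0111,101-1
  m28: -1100,1110-
  m29: 1-101,1110-
Essential: -0010, -0111, -1100, 0-001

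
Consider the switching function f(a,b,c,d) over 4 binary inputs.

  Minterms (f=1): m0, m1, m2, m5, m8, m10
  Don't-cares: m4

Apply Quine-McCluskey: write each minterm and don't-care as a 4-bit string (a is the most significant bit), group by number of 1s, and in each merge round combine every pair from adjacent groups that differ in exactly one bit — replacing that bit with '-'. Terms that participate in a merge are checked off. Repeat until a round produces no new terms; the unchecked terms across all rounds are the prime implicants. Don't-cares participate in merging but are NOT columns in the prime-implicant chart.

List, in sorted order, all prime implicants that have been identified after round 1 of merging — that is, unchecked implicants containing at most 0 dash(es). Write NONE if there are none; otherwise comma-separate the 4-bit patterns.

NONE

[col 0] 0000*, 0001*, 0010*, 0100*, 0101*, 1000*, 1010*
[col 1] -000*, -010*, 0-00*, 0-01*, 00-0*, 000-*, 010-*, 10-0*
[col 2] -0-0, 0-0-
Prime implicants: -0-0, 0-0-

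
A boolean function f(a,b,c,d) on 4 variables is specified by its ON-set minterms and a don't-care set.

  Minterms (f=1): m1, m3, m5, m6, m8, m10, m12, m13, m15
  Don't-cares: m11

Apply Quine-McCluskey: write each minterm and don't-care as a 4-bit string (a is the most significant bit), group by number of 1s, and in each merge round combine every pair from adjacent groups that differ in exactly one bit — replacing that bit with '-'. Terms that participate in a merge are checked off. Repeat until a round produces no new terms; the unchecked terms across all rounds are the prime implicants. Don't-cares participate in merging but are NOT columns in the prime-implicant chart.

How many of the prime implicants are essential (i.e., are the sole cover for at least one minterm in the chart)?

[col 0] 0001*, 0011*, 0101*, 0110, 1000*, 1010*, 1011*, 1100*, 1101*, 1111*
[col 1] -011, -101, 0-01, 00-1, 1-00, 1-11, 10-0, 101-, 11-1, 110-
Prime implicants: -011, -101, 0-01, 00-1, 0110, 1-00, 1-11, 10-0, 101-, 11-1, 110-
PI chart (minterm → PIs covering it):
  1 | 0-01,00-1
  3 | -011,00-1
  5 | -101,0-01
  6 | 0110  (sole → essential)
  8 | 1-00,10-0
  10 | 10-0,101-
  12 | 1-00,110-
  13 | -101,11-1,110-
  15 | 1-11,11-1
Essential prime implicants: 0110

1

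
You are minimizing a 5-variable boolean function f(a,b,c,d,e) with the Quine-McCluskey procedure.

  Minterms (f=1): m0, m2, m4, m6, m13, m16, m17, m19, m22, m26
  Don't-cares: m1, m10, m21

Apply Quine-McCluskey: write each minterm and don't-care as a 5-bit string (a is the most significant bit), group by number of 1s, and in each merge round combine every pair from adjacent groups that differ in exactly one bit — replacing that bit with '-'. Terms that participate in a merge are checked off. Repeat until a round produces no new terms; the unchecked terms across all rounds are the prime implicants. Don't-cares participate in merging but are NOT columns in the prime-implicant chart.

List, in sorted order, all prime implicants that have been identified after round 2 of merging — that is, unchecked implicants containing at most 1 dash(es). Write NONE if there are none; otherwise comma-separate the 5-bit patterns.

[col 0] 00000*, 00001*, 00010*, 00100*, 00110*, 01010*, 01101, 10000*, 10001*, 10011*, 10101*, 10110*, 11010*
[col 1] -0000*, -0001*, -0110, -1010, 0-010, 00-00*, 00-10*, 000-0*, 0000-*, 001-0*, 10-01, 100-1, 1000-*
[col 2] -000-, 00--0
Prime implicants: -000-, -0110, -1010, 0-010, 00--0, 01101, 10-01, 100-1

-0110, -1010, 0-010, 01101, 10-01, 100-1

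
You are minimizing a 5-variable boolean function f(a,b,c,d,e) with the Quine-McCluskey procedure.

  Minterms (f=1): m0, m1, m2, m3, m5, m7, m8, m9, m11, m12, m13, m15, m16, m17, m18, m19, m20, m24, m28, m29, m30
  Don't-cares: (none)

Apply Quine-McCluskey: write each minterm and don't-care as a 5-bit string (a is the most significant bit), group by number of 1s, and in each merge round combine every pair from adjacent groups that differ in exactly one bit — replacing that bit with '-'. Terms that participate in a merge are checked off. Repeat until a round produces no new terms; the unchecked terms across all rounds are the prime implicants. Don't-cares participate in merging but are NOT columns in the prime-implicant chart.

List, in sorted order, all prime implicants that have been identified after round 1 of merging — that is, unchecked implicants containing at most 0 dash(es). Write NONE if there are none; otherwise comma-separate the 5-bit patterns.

size-2^0 implicants → 00000(✓)  00001(✓)  00010(✓)  00011(✓)  00101(✓)  00111(✓)  01000(✓)  01001(✓)  01011(✓)  01100(✓)  01101(✓)  01111(✓)  10000(✓)  10001(✓)  10010(✓)  10011(✓)  10100(✓)  11000(✓)  11100(✓)  11101(✓)  11110(✓)
size-2^1 implicants → -0000(✓)  -0001(✓)  -0010(✓)  -0011(✓)  -1000(✓)  -1100(✓)  -1101(✓)  0-000(✓)  0-001(✓)  0-011(✓)  0-101(✓)  0-111(✓)  00-01(✓)  00-11(✓)  000-0(✓)  000-1(✓)  0000-(✓)  0001-(✓)  001-1(✓)  01-00(✓)  01-01(✓)  01-11(✓)  010-1(✓)  0100-(✓)  011-1(✓)  0110-(✓)  1-000(✓)  1-100(✓)  10-00(✓)  100-0(✓)  100-1(✓)  1000-(✓)  1001-(✓)  11-00(✓)  111-0  1110-(✓)
size-2^2 implicants → --000  -00-0(✓)  -00-1(✓)  -000-(✓)  -001-(✓)  -1-00  -110-  0--01(✓)  0--11(✓)  0-0-1(✓)  0-00-  0-1-1(✓)  00--1(✓)  000--(✓)  01--1(✓)  01-0-  1--00  100--(✓)
size-2^3 implicants → -00--  0---1
Unchecked terms (primes): --000, -00--, -1-00, -110-, 0---1, 0-00-, 01-0-, 1--00, 111-0

NONE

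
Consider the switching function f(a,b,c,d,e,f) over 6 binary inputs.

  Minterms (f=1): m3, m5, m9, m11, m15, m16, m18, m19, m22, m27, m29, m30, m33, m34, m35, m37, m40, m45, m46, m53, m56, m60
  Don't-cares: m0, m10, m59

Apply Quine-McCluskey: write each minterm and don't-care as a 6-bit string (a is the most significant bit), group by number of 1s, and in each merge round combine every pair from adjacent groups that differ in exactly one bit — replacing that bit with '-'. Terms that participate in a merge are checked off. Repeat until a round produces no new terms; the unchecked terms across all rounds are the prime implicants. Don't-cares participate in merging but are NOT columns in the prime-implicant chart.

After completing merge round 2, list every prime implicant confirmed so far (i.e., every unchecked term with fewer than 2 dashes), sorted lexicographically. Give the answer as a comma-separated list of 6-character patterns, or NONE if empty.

size-2^0 implicants → 000000(✓)  000011(✓)  000101(✓)  001001(✓)  001010(✓)  001011(✓)  001111(✓)  010000(✓)  010010(✓)  010011(✓)  010110(✓)  011011(✓)  011101  011110(✓)  100001(✓)  100010(✓)  100011(✓)  100101(✓)  101000(✓)  101101(✓)  101110  110101(✓)  111000(✓)  111011(✓)  111100(✓)
size-2^1 implicants → -00011  -00101  -11011  0-0000  0-0011(✓)  0-1011(✓)  00-011(✓)  001-11  0010-1  00101-  01-011(✓)  01-110  010-10  0100-0  01001-  1-0101  1-1000  10-101  100-01  1000-1  10001-  111-00
size-2^2 implicants → 0--011
Unchecked terms (primes): -00011, -00101, -11011, 0--011, 0-0000, 001-11, 0010-1, 00101-, 01-110, 010-10, 0100-0, 01001-, 011101, 1-0101, 1-1000, 10-101, 100-01, 1000-1, 10001-, 101110, 111-00

-00011, -00101, -11011, 0-0000, 001-11, 0010-1, 00101-, 01-110, 010-10, 0100-0, 01001-, 011101, 1-0101, 1-1000, 10-101, 100-01, 1000-1, 10001-, 101110, 111-00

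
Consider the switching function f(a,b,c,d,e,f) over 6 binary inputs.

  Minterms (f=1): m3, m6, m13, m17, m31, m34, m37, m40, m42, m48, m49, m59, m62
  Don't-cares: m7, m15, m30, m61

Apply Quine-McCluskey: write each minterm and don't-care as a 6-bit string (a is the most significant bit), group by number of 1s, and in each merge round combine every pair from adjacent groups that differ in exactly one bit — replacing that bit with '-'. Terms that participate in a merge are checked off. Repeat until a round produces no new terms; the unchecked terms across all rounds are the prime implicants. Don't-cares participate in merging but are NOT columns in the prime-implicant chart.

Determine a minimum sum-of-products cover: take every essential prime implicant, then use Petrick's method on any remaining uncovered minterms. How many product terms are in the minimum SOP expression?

[col 0] 000011*, 000110*, 000111*, 001101*, 001111*, 010001*, 011110*, 011111*, 100010*, 100101, 101000*, 101010*, 110000*, 110001*, 111011, 111101, 111110*
[col 1] -10001, -11110, 0-1111, 00-111, 000-11, 00011-, 0011-1, 01111-, 10-010, 1010-0, 11000-
Prime implicants: -10001, -11110, 0-1111, 00-111, 000-11, 00011-, 0011-1, 01111-, 10-010, 100101, 1010-0, 11000-, 111011, 111101
PI chart (minterm → PIs covering it):
  3 | 000-11  (sole → essential)
  6 | 00011-  (sole → essential)
  13 | 0011-1  (sole → essential)
  17 | -10001  (sole → essential)
  31 | 0-1111,01111-
  34 | 10-010  (sole → essential)
  37 | 100101  (sole → essential)
  40 | 1010-0  (sole → essential)
  42 | 10-010,1010-0
  48 | 11000-  (sole → essential)
  49 | -10001,11000-
  59 | 111011  (sole → essential)
  62 | -11110  (sole → essential)
Essential prime implicants: -10001, -11110, 000-11, 00011-, 0011-1, 10-010, 100101, 1010-0, 11000-, 111011
Petrick residual → 0-1111
Minimum SOP uses 11 PIs: bc'd'e'f + bcdef' + a'cdef + a'b'c'ef + a'b'c'de + a'b'cdf + ab'd'ef' + ab'c'de'f + ab'cd'f' + abc'd'e' + abcd'ef

11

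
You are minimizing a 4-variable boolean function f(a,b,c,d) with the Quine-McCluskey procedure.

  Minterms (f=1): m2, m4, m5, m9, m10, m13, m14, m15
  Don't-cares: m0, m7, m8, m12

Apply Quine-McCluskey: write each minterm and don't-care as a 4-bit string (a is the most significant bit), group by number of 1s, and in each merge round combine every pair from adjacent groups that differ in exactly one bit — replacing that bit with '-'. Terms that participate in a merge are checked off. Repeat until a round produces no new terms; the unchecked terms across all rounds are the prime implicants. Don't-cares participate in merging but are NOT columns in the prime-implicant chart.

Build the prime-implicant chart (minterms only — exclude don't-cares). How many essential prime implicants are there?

2

size-2^0 implicants → 0000(✓)  0010(✓)  0100(✓)  0101(✓)  0111(✓)  1000(✓)  1001(✓)  1010(✓)  1100(✓)  1101(✓)  1110(✓)  1111(✓)
size-2^1 implicants → -000(✓)  -010(✓)  -100(✓)  -101(✓)  -111(✓)  0-00(✓)  00-0(✓)  01-1(✓)  010-(✓)  1-00(✓)  1-01(✓)  1-10(✓)  10-0(✓)  100-(✓)  11-0(✓)  11-1(✓)  110-(✓)  111-(✓)
size-2^2 implicants → --00  -0-0  -1-1  -10-  1--0  1-0-  11--
Unchecked terms (primes): --00, -0-0, -1-1, -10-, 1--0, 1-0-, 11--
Minterm coverage:
  m2 ⊆ -0-0 [E]
  m4 ⊆ --00,-10-
  m5 ⊆ -1-1,-10-
  m9 ⊆ 1-0- [E]
  m10 ⊆ -0-0,1--0
  m13 ⊆ -1-1,-10-,1-0-,11--
  m14 ⊆ 1--0,11--
  m15 ⊆ -1-1,11--
E = {-0-0, 1-0-}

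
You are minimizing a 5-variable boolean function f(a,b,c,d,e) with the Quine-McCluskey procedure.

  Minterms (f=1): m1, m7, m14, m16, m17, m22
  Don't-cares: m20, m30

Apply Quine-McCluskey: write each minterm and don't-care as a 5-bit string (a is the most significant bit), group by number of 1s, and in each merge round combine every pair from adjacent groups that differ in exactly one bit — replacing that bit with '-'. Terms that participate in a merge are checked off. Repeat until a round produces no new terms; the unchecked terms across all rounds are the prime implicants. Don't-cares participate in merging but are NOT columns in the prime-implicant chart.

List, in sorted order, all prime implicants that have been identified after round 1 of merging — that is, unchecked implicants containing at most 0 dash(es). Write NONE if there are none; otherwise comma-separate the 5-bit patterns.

00111

[col 0] 00001*, 00111, 01110*, 10000*, 10001*, 10100*, 10110*, 11110*
[col 1] -0001, -1110, 1-110, 10-00, 1000-, 101-0
Prime implicants: -0001, -1110, 00111, 1-110, 10-00, 1000-, 101-0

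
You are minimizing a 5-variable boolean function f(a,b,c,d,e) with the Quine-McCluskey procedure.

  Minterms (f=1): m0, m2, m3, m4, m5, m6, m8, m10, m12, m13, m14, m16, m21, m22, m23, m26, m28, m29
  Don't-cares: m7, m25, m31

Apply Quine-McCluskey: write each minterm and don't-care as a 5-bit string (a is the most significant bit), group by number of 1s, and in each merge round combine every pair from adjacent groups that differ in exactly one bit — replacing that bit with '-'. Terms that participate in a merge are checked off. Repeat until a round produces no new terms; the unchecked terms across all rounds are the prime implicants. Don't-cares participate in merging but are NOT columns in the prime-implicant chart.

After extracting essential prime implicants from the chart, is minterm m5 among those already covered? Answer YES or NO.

size-2^0 implicants → 00000(✓)  00010(✓)  00011(✓)  00100(✓)  00101(✓)  00110(✓)  00111(✓)  01000(✓)  01010(✓)  01100(✓)  01101(✓)  01110(✓)  10000(✓)  10101(✓)  10110(✓)  10111(✓)  11001(✓)  11010(✓)  11100(✓)  11101(✓)  11111(✓)
size-2^1 implicants → -0000  -0101(✓)  -0110(✓)  -0111(✓)  -1010  -1100(✓)  -1101(✓)  0-000(✓)  0-010(✓)  0-100(✓)  0-101(✓)  0-110(✓)  00-00(✓)  00-10(✓)  00-11(✓)  000-0(✓)  0001-(✓)  001-0(✓)  001-1(✓)  0010-(✓)  0011-(✓)  01-00(✓)  01-10(✓)  010-0(✓)  011-0(✓)  0110-(✓)  1-101(✓)  1-111(✓)  101-1(✓)  1011-(✓)  11-01  111-1(✓)  1110-(✓)
size-2^2 implicants → --101  -01-1  -011-  -110-  0--00(✓)  0--10(✓)  0-0-0(✓)  0-1-0(✓)  0-10-  00--0(✓)  00-1-  001--  01--0(✓)  1-1-1
size-2^3 implicants → 0---0
Unchecked terms (primes): --101, -0000, -01-1, -011-, -1010, -110-, 0---0, 0-10-, 00-1-, 001--, 1-1-1, 11-01
Minterm coverage:
  m0 ⊆ -0000,0---0
  m2 ⊆ 0---0,00-1-
  m3 ⊆ 00-1- [E]
  m4 ⊆ 0---0,0-10-,001--
  m5 ⊆ --101,-01-1,0-10-,001--
  m6 ⊆ -011-,0---0,00-1-,001--
  m8 ⊆ 0---0 [E]
  m10 ⊆ -1010,0---0
  m12 ⊆ -110-,0---0,0-10-
  m13 ⊆ --101,-110-,0-10-
  m14 ⊆ 0---0 [E]
  m16 ⊆ -0000 [E]
  m21 ⊆ --101,-01-1,1-1-1
  m22 ⊆ -011- [E]
  m23 ⊆ -01-1,-011-,1-1-1
  m26 ⊆ -1010 [E]
  m28 ⊆ -110- [E]
  m29 ⊆ --101,-110-,1-1-1,11-01
E = {-0000, -011-, -1010, -110-, 0---0, 00-1-}

NO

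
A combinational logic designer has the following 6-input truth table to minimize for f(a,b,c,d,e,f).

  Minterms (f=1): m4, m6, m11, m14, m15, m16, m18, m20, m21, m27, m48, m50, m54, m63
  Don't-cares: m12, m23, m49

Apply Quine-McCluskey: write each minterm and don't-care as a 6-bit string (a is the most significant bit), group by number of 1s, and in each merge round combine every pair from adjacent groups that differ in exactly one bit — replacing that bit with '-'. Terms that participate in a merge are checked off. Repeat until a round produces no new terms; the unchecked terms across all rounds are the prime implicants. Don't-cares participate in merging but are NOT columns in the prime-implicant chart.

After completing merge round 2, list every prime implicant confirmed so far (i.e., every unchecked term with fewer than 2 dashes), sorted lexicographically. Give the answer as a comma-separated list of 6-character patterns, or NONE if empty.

size-2^0 implicants → 000100(✓)  000110(✓)  001011(✓)  001100(✓)  001110(✓)  001111(✓)  010000(✓)  010010(✓)  010100(✓)  010101(✓)  010111(✓)  011011(✓)  110000(✓)  110001(✓)  110010(✓)  110110(✓)  111111
size-2^1 implicants → -10000(✓)  -10010(✓)  0-0100  0-1011  00-100(✓)  00-110(✓)  0001-0(✓)  001-11  0011-0(✓)  00111-  010-00  0100-0(✓)  0101-1  01010-  110-10  1100-0(✓)  11000-
size-2^2 implicants → -100-0  00-1-0
Unchecked terms (primes): -100-0, 0-0100, 0-1011, 00-1-0, 001-11, 00111-, 010-00, 0101-1, 01010-, 110-10, 11000-, 111111

0-0100, 0-1011, 001-11, 00111-, 010-00, 0101-1, 01010-, 110-10, 11000-, 111111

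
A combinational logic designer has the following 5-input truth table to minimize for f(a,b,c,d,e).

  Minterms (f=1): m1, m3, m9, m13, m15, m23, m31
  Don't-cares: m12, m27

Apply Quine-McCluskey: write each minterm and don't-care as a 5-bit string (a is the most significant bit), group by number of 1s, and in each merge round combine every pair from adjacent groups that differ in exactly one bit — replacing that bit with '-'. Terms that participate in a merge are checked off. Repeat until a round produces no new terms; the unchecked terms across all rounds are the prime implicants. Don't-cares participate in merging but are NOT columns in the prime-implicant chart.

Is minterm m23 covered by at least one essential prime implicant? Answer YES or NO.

YES

Round 0: 00001✓ 00011✓ 01001✓ 01100✓ 01101✓ 01111✓ 10111✓ 11011✓ 11111✓
Round 1: -1111 0-001 000-1 01-01 011-1 0110- 1-111 11-11
PIs = {-1111, 0-001, 000-1, 01-01, 011-1, 0110-, 1-111, 11-11}
Coverage chart:
  m1: 0-001,000-1
  m3: 000-1 ←essential
  m9: 0-001,01-01
  m13: 01-01,011-1,0110-
  m15: -1111,011-1
  m23: 1-111 ←essential
  m31: -1111,1-111,11-11
Essential: 000-1, 1-111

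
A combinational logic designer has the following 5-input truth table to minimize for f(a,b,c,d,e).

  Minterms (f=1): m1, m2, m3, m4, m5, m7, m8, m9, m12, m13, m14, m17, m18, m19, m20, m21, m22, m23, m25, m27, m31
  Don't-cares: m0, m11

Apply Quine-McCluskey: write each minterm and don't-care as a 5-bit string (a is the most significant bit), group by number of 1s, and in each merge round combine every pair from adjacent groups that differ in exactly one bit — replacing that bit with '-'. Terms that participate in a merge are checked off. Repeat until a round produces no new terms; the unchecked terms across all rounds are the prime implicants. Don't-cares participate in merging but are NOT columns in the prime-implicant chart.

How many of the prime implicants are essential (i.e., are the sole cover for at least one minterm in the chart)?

size-2^0 implicants → 00000(✓)  00001(✓)  00010(✓)  00011(✓)  00100(✓)  00101(✓)  00111(✓)  01000(✓)  01001(✓)  01011(✓)  01100(✓)  01101(✓)  01110(✓)  10001(✓)  10010(✓)  10011(✓)  10100(✓)  10101(✓)  10110(✓)  10111(✓)  11001(✓)  11011(✓)  11111(✓)
size-2^1 implicants → -0001(✓)  -0010(✓)  -0011(✓)  -0100(✓)  -0101(✓)  -0111(✓)  -1001(✓)  -1011(✓)  0-000(✓)  0-001(✓)  0-011(✓)  0-100(✓)  0-101(✓)  00-00(✓)  00-01(✓)  00-11(✓)  000-0(✓)  000-1(✓)  0000-(✓)  0001-(✓)  001-1(✓)  0010-(✓)  01-00(✓)  01-01(✓)  010-1(✓)  0100-(✓)  011-0  0110-(✓)  1-001(✓)  1-011(✓)  1-111(✓)  10-01(✓)  10-10(✓)  10-11(✓)  100-1(✓)  1001-(✓)  101-0(✓)  101-1(✓)  1010-(✓)  1011-(✓)  11-11(✓)  110-1(✓)
size-2^2 implicants → --001(✓)  --011(✓)  -0-01(✓)  -0-11(✓)  -00-1(✓)  -001-  -01-1(✓)  -010-  -10-1(✓)  0--00(✓)  0--01(✓)  0-0-1(✓)  0-00-(✓)  0-10-(✓)  00--1(✓)  00-0-(✓)  000--  01-0-(✓)  1--11  1-0-1(✓)  10--1(✓)  10-1-  101--
size-2^3 implicants → --0-1  -0--1  0--0-
Unchecked terms (primes): --0-1, -0--1, -001-, -010-, 0--0-, 000--, 011-0, 1--11, 10-1-, 101--
Minterm coverage:
  m1 ⊆ --0-1,-0--1,0--0-,000--
  m2 ⊆ -001-,000--
  m3 ⊆ --0-1,-0--1,-001-,000--
  m4 ⊆ -010-,0--0-
  m5 ⊆ -0--1,-010-,0--0-
  m7 ⊆ -0--1 [E]
  m8 ⊆ 0--0- [E]
  m9 ⊆ --0-1,0--0-
  m12 ⊆ 0--0-,011-0
  m13 ⊆ 0--0- [E]
  m14 ⊆ 011-0 [E]
  m17 ⊆ --0-1,-0--1
  m18 ⊆ -001-,10-1-
  m19 ⊆ --0-1,-0--1,-001-,1--11,10-1-
  m20 ⊆ -010-,101--
  m21 ⊆ -0--1,-010-,101--
  m22 ⊆ 10-1-,101--
  m23 ⊆ -0--1,1--11,10-1-,101--
  m25 ⊆ --0-1 [E]
  m27 ⊆ --0-1,1--11
  m31 ⊆ 1--11 [E]
E = {--0-1, -0--1, 0--0-, 011-0, 1--11}

5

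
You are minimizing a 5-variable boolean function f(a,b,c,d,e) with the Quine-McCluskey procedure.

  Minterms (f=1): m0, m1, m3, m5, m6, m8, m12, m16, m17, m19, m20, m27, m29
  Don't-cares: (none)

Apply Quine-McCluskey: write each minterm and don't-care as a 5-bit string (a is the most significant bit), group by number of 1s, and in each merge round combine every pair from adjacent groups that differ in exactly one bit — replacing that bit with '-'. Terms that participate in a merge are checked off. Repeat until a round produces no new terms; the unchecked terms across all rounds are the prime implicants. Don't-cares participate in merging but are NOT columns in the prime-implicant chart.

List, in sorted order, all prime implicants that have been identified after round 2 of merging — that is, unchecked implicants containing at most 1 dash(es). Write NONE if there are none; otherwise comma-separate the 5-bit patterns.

size-2^0 implicants → 00000(✓)  00001(✓)  00011(✓)  00101(✓)  00110  01000(✓)  01100(✓)  10000(✓)  10001(✓)  10011(✓)  10100(✓)  11011(✓)  11101
size-2^1 implicants → -0000(✓)  -0001(✓)  -0011(✓)  0-000  00-01  000-1(✓)  0000-(✓)  01-00  1-011  10-00  100-1(✓)  1000-(✓)
size-2^2 implicants → -00-1  -000-
Unchecked terms (primes): -00-1, -000-, 0-000, 00-01, 00110, 01-00, 1-011, 10-00, 11101

0-000, 00-01, 00110, 01-00, 1-011, 10-00, 11101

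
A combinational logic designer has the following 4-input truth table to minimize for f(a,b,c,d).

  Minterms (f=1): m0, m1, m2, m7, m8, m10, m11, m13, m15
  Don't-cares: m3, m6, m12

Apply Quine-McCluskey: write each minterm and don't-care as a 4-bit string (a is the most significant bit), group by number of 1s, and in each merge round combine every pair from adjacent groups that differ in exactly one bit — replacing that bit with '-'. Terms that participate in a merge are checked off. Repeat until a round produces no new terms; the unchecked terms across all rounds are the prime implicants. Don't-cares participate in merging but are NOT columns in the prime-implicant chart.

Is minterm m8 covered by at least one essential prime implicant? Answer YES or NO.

NO

Round 0: 0000✓ 0001✓ 0010✓ 0011✓ 0110✓ 0111✓ 1000✓ 1010✓ 1011✓ 1100✓ 1101✓ 1111✓
Round 1: -000✓ -010✓ -011✓ -111✓ 0-10✓ 0-11✓ 00-0✓ 00-1✓ 000-✓ 001-✓ 011-✓ 1-00 1-11✓ 10-0✓ 101-✓ 11-1 110-
Round 2: --11 -0-0 -01- 0-1- 00--
PIs = {--11, -0-0, -01-, 0-1-, 00--, 1-00, 11-1, 110-}
Coverage chart:
  m0: -0-0,00--
  m1: 00-- ←essential
  m2: -0-0,-01-,0-1-,00--
  m7: --11,0-1-
  m8: -0-0,1-00
  m10: -0-0,-01-
  m11: --11,-01-
  m13: 11-1,110-
  m15: --11,11-1
Essential: 00--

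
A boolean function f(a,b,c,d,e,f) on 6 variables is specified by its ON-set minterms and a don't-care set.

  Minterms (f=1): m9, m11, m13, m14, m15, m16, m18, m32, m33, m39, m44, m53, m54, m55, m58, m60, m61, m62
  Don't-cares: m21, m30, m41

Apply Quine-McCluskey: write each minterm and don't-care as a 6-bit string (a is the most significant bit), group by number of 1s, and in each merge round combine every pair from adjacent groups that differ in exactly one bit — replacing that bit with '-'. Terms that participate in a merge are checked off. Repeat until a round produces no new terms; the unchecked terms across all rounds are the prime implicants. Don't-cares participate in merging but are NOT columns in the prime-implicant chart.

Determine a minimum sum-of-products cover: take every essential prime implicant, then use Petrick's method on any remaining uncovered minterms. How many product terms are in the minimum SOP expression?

9

size-2^0 implicants → 001001(✓)  001011(✓)  001101(✓)  001110(✓)  001111(✓)  010000(✓)  010010(✓)  010101(✓)  011110(✓)  100000(✓)  100001(✓)  100111(✓)  101001(✓)  101100(✓)  110101(✓)  110110(✓)  110111(✓)  111010(✓)  111100(✓)  111101(✓)  111110(✓)
size-2^1 implicants → -01001  -10101  -11110  0-1110  001-01(✓)  001-11(✓)  0010-1(✓)  0011-1(✓)  00111-  0100-0  1-0111  1-1100  10-001  10000-  11-101  11-110  1101-1  11011-  111-10  1111-0  11110-
size-2^2 implicants → 001--1
Unchecked terms (primes): -01001, -10101, -11110, 0-1110, 001--1, 00111-, 0100-0, 1-0111, 1-1100, 10-001, 10000-, 11-101, 11-110, 1101-1, 11011-, 111-10, 1111-0, 11110-
Minterm coverage:
  m9 ⊆ -01001,001--1
  m11 ⊆ 001--1 [E]
  m13 ⊆ 001--1 [E]
  m14 ⊆ 0-1110,00111-
  m15 ⊆ 001--1,00111-
  m16 ⊆ 0100-0 [E]
  m18 ⊆ 0100-0 [E]
  m32 ⊆ 10000- [E]
  m33 ⊆ 10-001,10000-
  m39 ⊆ 1-0111 [E]
  m44 ⊆ 1-1100 [E]
  m53 ⊆ -10101,11-101,1101-1
  m54 ⊆ 11-110,11011-
  m55 ⊆ 1-0111,1101-1,11011-
  m58 ⊆ 111-10 [E]
  m60 ⊆ 1-1100,1111-0,11110-
  m61 ⊆ 11-101,11110-
  m62 ⊆ -11110,11-110,111-10,1111-0
E = {001--1, 0100-0, 1-0111, 1-1100, 10000-, 111-10}
Petrick residual → 0-1110, 11-101, 11-110
Cover = a'cdef' + a'b'cf + a'bc'd'f' + ac'def + acde'f' + ab'c'd'e' + abde'f + abdef' + abcef'  |cover|=9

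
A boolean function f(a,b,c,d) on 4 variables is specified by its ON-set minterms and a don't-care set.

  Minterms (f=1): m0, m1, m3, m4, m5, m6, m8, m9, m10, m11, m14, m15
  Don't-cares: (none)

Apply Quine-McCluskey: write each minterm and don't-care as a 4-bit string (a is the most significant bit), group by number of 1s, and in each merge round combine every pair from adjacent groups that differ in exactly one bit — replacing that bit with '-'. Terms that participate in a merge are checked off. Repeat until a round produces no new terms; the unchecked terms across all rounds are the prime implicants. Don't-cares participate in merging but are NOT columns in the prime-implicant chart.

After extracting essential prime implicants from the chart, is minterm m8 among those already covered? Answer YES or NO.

Round 0: 0000✓ 0001✓ 0011✓ 0100✓ 0101✓ 0110✓ 1000✓ 1001✓ 1010✓ 1011✓ 1110✓ 1111✓
Round 1: -000✓ -001✓ -011✓ -110 0-00✓ 0-01✓ 00-1✓ 000-✓ 01-0 010-✓ 1-10✓ 1-11✓ 10-0✓ 10-1✓ 100-✓ 101-✓ 111-✓
Round 2: -0-1 -00- 0-0- 1-1- 10--
PIs = {-0-1, -00-, -110, 0-0-, 01-0, 1-1-, 10--}
Coverage chart:
  m0: -00-,0-0-
  m1: -0-1,-00-,0-0-
  m3: -0-1 ←essential
  m4: 0-0-,01-0
  m5: 0-0- ←essential
  m6: -110,01-0
  m8: -00-,10--
  m9: -0-1,-00-,10--
  m10: 1-1-,10--
  m11: -0-1,1-1-,10--
  m14: -110,1-1-
  m15: 1-1- ←essential
Essential: -0-1, 0-0-, 1-1-

NO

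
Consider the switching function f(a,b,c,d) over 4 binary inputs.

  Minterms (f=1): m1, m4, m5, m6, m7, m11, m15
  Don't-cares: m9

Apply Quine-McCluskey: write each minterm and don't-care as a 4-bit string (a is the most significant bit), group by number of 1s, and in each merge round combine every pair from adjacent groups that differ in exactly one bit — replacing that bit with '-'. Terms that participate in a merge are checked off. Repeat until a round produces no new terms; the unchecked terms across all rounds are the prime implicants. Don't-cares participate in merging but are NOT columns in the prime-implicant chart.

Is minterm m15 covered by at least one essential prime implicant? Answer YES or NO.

size-2^0 implicants → 0001(✓)  0100(✓)  0101(✓)  0110(✓)  0111(✓)  1001(✓)  1011(✓)  1111(✓)
size-2^1 implicants → -001  -111  0-01  01-0(✓)  01-1(✓)  010-(✓)  011-(✓)  1-11  10-1
size-2^2 implicants → 01--
Unchecked terms (primes): -001, -111, 0-01, 01--, 1-11, 10-1
Minterm coverage:
  m1 ⊆ -001,0-01
  m4 ⊆ 01-- [E]
  m5 ⊆ 0-01,01--
  m6 ⊆ 01-- [E]
  m7 ⊆ -111,01--
  m11 ⊆ 1-11,10-1
  m15 ⊆ -111,1-11
E = {01--}

NO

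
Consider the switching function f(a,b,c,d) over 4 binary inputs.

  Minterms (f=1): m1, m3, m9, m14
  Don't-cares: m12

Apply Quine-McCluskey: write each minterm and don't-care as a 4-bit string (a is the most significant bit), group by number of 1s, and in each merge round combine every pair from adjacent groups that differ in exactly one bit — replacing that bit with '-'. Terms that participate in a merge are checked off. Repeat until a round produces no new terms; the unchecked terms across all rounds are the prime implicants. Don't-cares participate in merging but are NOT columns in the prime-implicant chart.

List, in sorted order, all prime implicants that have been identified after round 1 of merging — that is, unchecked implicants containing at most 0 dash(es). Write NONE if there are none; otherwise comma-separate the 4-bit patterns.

NONE

[col 0] 0001*, 0011*, 1001*, 1100*, 1110*
[col 1] -001, 00-1, 11-0
Prime implicants: -001, 00-1, 11-0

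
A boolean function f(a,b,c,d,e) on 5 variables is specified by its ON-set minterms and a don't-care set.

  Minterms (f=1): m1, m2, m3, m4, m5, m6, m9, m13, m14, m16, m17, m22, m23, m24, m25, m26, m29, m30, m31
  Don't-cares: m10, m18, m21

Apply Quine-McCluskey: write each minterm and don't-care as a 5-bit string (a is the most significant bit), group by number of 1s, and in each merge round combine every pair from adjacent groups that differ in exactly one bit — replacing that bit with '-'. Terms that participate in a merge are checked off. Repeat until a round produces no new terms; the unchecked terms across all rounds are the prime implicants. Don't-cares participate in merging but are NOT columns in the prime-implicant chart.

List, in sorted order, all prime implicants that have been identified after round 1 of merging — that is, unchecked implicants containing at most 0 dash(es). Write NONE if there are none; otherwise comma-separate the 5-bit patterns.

[col 0] 00001*, 00010*, 00011*, 00100*, 00101*, 00110*, 01001*, 01010*, 01101*, 01110*, 10000*, 10001*, 10010*, 10101*, 10110*, 10111*, 11000*, 11001*, 11010*, 11101*, 11110*, 11111*
[col 1] -0001*, -0010*, -0101*, -0110*, -1001*, -1010*, -1101*, -1110*, 0-001*, 0-010*, 0-101*, 0-110*, 00-01*, 00-10*, 000-1, 0001-, 001-0, 0010-, 01-01*, 01-10*, 1-000*, 1-001*, 1-010*, 1-101*, 1-110*, 1-111*, 10-01*, 10-10*, 100-0*, 1000-*, 101-1*, 1011-*, 11-01*, 11-10*, 110-0*, 1100-*, 111-1*, 1111-*
[col 2] --001*, --010*, --101*, --110*, -0-01*, -0-10*, -1-01*, -1-10*, 0--01*, 0--10*, 1--01*, 1--10*, 1-0-0, 1-00-, 1-1-1, 1-11-
[col 3] ---01, ---10
Prime implicants: ---01, ---10, 000-1, 0001-, 001-0, 0010-, 1-0-0, 1-00-, 1-1-1, 1-11-

NONE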